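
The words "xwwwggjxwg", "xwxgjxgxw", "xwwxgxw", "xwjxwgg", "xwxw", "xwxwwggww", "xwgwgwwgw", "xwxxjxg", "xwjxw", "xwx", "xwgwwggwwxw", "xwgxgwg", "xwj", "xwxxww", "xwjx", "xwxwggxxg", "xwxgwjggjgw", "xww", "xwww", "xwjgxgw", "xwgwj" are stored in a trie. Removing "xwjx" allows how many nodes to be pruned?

Walk "xwjx" from the leaf back toward the root, removing each node that no remaining word uses.
Every node on "xwjx" is still needed (e.g. by "xwjxwgg"), so nothing is freed.
Nodes removed: 0

0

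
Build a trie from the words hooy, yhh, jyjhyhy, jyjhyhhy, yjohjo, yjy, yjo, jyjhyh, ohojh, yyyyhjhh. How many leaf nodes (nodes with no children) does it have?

A leaf is a node with no children — equivalently, the end of a word that is not a proper prefix of any other stored word.
Those words: "hooy", "jyjhyhhy", "jyjhyhy", "ohojh", "yhh", "yjohjo", "yjy", "yyyyhjhh"
Leaf count: 8

8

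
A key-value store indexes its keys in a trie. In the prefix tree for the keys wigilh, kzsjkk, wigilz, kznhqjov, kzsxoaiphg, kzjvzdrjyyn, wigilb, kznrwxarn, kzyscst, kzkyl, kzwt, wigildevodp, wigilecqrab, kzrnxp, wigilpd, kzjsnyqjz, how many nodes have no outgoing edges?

16

Leaves are exactly the stored words that no other stored word extends.
Those words: "kzjsnyqjz", "kzjvzdrjyyn", "kzkyl", "kznhqjov", "kznrwxarn", "kzrnxp", "kzsjkk", "kzsxoaiphg", "kzwt", "kzyscst", "wigilb", "wigildevodp", "wigilecqrab", "wigilh", "wigilpd", "wigilz"
Leaf count: 16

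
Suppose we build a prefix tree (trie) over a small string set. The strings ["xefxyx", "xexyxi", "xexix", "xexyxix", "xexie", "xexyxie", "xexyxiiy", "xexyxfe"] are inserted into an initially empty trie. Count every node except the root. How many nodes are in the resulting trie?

19

For each word, the new-node count is its length minus the longest prefix already in the trie:
  "xefxyx" → 6 new (x, e, f, x, y, x)
  "xexyxi" → prefix "xe" already present; 4 new (x, y, x, i)
  "xexix" → prefix "xex" already present; 2 new (i, x)
  "xexyxix" → prefix "xexyxi" already present; 1 new (x)
  "xexie" → prefix "xexi" already present; 1 new (e)
  "xexyxie" → prefix "xexyxi" already present; 1 new (e)
  "xexyxiiy" → prefix "xexyxi" already present; 2 new (i, y)
  "xexyxfe" → prefix "xexyx" already present; 2 new (f, e)
Total nodes = 6 + 4 + 2 + 1 + 1 + 1 + 2 + 2 = 19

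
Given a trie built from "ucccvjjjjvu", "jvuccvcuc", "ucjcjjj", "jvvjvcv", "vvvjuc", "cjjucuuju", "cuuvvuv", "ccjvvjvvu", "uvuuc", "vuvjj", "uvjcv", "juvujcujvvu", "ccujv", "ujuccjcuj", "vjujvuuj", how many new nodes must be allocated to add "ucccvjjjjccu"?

"ucccvjjjj" is already a path in the trie; the remaining "ccu" must be added.
New nodes needed: |"ucccvjjjjccu"| − 9 = 12 − 9 = 3.

3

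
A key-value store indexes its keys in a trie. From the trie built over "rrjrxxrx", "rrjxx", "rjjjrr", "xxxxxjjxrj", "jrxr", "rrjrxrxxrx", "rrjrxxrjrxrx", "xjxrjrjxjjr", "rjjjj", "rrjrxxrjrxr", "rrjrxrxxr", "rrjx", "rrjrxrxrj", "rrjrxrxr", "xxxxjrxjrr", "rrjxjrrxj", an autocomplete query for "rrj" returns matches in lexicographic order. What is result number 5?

rrjrxxrjrxr

DFS of the "rrj" subtree visits, in order: "rrjrxrxr", "rrjrxrxrj", "rrjrxrxxr", "rrjrxrxxrx", "rrjrxxrjrxr", "rrjrxxrjrxrx", "rrjrxxrx", "rrjx", "rrjxjrrxj", "rrjxx"
The 5th is rrjrxxrjrxr.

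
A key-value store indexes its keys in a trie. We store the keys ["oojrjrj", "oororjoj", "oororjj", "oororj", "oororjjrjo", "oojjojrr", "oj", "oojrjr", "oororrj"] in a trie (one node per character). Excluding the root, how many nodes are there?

Count nodes per top-level branch (shared prefixes stored once):
  'o'-branch (oj, oojjojrr, oojrjr, oojrjrj, oororj, oororjj, oororjjrjo, oororjoj, oororrj): 25 nodes
Sum: 25

25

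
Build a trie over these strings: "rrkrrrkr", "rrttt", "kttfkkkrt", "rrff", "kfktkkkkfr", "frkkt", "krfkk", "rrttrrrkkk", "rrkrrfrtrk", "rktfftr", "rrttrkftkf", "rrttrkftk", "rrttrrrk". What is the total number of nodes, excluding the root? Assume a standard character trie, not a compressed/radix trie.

For each word, the new-node count is its length minus the longest prefix already in the trie:
  "rrkrrrkr" → 8 new (r, r, k, r, r, r, k, r)
  "rrttt" → prefix "rr" already present; 3 new (t, t, t)
  "kttfkkkrt" → 9 new (k, t, t, f, k, k, k, r, t)
  "rrff" → prefix "rr" already present; 2 new (f, f)
  "kfktkkkkfr" → prefix "k" already present; 9 new (f, k, t, k, k, k, k, f, r)
  "frkkt" → 5 new (f, r, k, k, t)
  "krfkk" → prefix "k" already present; 4 new (r, f, k, k)
  "rrttrrrkkk" → prefix "rrtt" already present; 6 new (r, r, r, k, k, k)
  "rrkrrfrtrk" → prefix "rrkrr" already present; 5 new (f, r, t, r, k)
  "rktfftr" → prefix "r" already present; 6 new (k, t, f, f, t, r)
  "rrttrkftkf" → prefix "rrttr" already present; 5 new (k, f, t, k, f)
  "rrttrkftk" → prefix "rrttrkftk" already present; 0 new (none)
  "rrttrrrk" → prefix "rrttrrrk" already present; 0 new (none)
Total nodes = 8 + 3 + 9 + 2 + 9 + 5 + 4 + 6 + 5 + 6 + 5 + 0 + 0 = 62

62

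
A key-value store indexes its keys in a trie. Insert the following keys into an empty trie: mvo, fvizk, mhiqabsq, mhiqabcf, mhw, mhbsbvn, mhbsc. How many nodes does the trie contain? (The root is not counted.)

Insert word by word; a character creates a node only if that edge doesn't already exist:
  "mvo" → 3 new (m, v, o)
  "fvizk" → 5 new (f, v, i, z, k)
  "mhiqabsq" → prefix "m" already present; 7 new (h, i, q, a, b, s, q)
  "mhiqabcf" → prefix "mhiqab" already present; 2 new (c, f)
  "mhw" → prefix "mh" already present; 1 new (w)
  "mhbsbvn" → prefix "mh" already present; 5 new (b, s, b, v, n)
  "mhbsc" → prefix "mhbs" already present; 1 new (c)
Total nodes = 3 + 5 + 7 + 2 + 1 + 5 + 1 = 24

24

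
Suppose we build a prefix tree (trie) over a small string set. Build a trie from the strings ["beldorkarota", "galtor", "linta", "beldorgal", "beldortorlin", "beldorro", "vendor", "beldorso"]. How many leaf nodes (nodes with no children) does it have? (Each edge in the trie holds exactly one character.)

A leaf is a node with no children — equivalently, the end of a word that is not a proper prefix of any other stored word.
Those words: "beldorgal", "beldorkarota", "beldorro", "beldorso", "beldortorlin", "galtor", "linta", "vendor"
Leaf count: 8

8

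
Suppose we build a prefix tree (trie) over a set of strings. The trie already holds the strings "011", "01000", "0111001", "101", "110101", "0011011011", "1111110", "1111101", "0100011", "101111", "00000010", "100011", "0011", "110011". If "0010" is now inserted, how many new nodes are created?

"001" is already a path in the trie; the remaining "0" must be added.
So 4 − 3 = 1 new nodes.

1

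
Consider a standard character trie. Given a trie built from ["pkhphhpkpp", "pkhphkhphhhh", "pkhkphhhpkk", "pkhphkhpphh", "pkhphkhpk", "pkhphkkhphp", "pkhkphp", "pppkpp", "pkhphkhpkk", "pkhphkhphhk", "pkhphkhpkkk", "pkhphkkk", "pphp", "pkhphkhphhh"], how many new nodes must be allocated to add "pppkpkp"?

Walking "pppkpkp" from the root, the first 5 characters ("pppkp") follow existing edges; "k" is the first miss.
Each of the 2 remaining characters creates one node.

2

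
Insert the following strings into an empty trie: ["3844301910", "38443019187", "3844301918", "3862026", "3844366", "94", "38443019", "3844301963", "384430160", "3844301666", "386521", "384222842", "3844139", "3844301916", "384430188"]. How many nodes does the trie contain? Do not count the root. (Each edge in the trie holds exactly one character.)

Insert word by word; a character creates a node only if that edge doesn't already exist:
  "3844301910" → 10 new (3, 8, 4, 4, 3, 0, 1, 9, 1, 0)
  "38443019187" → prefix "384430191" already present; 2 new (8, 7)
  "3844301918" → prefix "3844301918" already present; 0 new (none)
  "3862026" → prefix "38" already present; 5 new (6, 2, 0, 2, 6)
  "3844366" → prefix "38443" already present; 2 new (6, 6)
  "94" → 2 new (9, 4)
  "38443019" → prefix "38443019" already present; 0 new (none)
  "3844301963" → prefix "38443019" already present; 2 new (6, 3)
  "384430160" → prefix "3844301" already present; 2 new (6, 0)
  "3844301666" → prefix "38443016" already present; 2 new (6, 6)
  "386521" → prefix "386" already present; 3 new (5, 2, 1)
  "384222842" → prefix "384" already present; 6 new (2, 2, 2, 8, 4, 2)
  "3844139" → prefix "3844" already present; 3 new (1, 3, 9)
  "3844301916" → prefix "384430191" already present; 1 new (6)
  "384430188" → prefix "3844301" already present; 2 new (8, 8)
Total nodes = 10 + 2 + 0 + 5 + 2 + 2 + 0 + 2 + 2 + 2 + 3 + 6 + 3 + 1 + 2 = 42

42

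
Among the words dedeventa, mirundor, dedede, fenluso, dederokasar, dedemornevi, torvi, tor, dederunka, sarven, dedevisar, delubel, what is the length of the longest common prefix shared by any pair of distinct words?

Equivalently: take the maximum, over all pairs, of their longest common prefix length.
"dederokasar" and "dederunka" agree on "deder" (5 characters) before diverging; nothing deeper is shared.
Longest shared-prefix length: 5

5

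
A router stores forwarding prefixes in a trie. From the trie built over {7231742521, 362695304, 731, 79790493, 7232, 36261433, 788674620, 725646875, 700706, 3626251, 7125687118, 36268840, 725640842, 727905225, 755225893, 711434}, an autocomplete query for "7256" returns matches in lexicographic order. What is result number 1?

DFS of the "7256" subtree visits, in order: "725640842", "725646875"
Position 1: 725640842

725640842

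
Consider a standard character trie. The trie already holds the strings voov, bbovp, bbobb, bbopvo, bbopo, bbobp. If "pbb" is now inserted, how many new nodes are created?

3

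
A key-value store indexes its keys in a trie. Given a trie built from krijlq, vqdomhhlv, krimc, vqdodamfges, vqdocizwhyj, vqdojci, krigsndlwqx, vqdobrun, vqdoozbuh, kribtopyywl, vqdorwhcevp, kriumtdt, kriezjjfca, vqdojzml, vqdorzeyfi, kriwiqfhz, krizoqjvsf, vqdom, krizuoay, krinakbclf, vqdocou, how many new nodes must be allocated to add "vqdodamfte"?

Walking "vqdodamfte" from the root, the first 8 characters ("vqdodamf") follow existing edges; "t" is the first miss.
New nodes needed: |"vqdodamfte"| − 8 = 10 − 8 = 2.

2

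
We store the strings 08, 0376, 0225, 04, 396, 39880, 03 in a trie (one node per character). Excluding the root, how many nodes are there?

Insert word by word; a character creates a node only if that edge doesn't already exist:
  "08" → 2 new (0, 8)
  "0376" → prefix "0" already present; 3 new (3, 7, 6)
  "0225" → prefix "0" already present; 3 new (2, 2, 5)
  "04" → prefix "0" already present; 1 new (4)
  "396" → 3 new (3, 9, 6)
  "39880" → prefix "39" already present; 3 new (8, 8, 0)
  "03" → prefix "03" already present; 0 new (none)
Total nodes = 2 + 3 + 3 + 1 + 3 + 3 + 0 = 15

15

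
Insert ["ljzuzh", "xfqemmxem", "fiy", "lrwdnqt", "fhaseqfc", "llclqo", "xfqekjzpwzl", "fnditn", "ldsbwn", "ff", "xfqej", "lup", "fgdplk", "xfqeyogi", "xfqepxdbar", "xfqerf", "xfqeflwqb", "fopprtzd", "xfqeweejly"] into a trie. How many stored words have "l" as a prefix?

Filter for entries beginning with "l":
Words under "l": ldsbwn, ljzuzh, llclqo, lrwdnqt, lup
Count: 5

5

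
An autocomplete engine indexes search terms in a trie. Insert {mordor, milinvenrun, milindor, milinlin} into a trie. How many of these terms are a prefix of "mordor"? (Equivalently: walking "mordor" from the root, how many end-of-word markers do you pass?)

Check each prefix of "mordor" against the stored set — each match is an end-marker on the path.
Prefixes of the query that are stored words: "mordor"
Count: 1

1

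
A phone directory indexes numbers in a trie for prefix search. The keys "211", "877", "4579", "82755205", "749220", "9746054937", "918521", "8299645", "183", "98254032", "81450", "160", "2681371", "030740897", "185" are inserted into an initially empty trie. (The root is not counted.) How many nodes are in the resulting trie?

Insert word by word; a character creates a node only if that edge doesn't already exist:
  "211" → 3 new (2, 1, 1)
  "877" → 3 new (8, 7, 7)
  "4579" → 4 new (4, 5, 7, 9)
  "82755205" → prefix "8" already present; 7 new (2, 7, 5, 5, 2, 0, 5)
  "749220" → 6 new (7, 4, 9, 2, 2, 0)
  "9746054937" → 10 new (9, 7, 4, 6, 0, 5, 4, 9, 3, 7)
  "918521" → prefix "9" already present; 5 new (1, 8, 5, 2, 1)
  "8299645" → prefix "82" already present; 5 new (9, 9, 6, 4, 5)
  "183" → 3 new (1, 8, 3)
  "98254032" → prefix "9" already present; 7 new (8, 2, 5, 4, 0, 3, 2)
  "81450" → prefix "8" already present; 4 new (1, 4, 5, 0)
  "160" → prefix "1" already present; 2 new (6, 0)
  "2681371" → prefix "2" already present; 6 new (6, 8, 1, 3, 7, 1)
  "030740897" → 9 new (0, 3, 0, 7, 4, 0, 8, 9, 7)
  "185" → prefix "18" already present; 1 new (5)
Total nodes = 3 + 3 + 4 + 7 + 6 + 10 + 5 + 5 + 3 + 7 + 4 + 2 + 6 + 9 + 1 = 75

75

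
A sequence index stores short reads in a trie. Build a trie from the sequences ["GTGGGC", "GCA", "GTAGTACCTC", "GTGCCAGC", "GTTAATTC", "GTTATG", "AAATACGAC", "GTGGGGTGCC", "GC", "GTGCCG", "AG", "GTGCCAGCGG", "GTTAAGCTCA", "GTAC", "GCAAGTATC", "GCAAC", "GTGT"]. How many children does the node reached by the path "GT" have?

Walk "GT" from the root, arriving at one node.
Characters that immediately follow "GT" among the stored strings: {A, G, T}.
That node has 3 child edges.

3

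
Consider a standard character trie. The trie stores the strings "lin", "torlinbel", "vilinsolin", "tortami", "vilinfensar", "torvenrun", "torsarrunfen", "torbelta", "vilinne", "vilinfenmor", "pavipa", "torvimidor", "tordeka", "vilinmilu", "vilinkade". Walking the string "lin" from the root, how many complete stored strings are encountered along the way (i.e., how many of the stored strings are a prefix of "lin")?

Walk "lin" from the root; an end-of-word marker is hit whenever a stored word is a prefix of "lin".
Prefixes of the query that are stored words: "lin"
Count: 1

1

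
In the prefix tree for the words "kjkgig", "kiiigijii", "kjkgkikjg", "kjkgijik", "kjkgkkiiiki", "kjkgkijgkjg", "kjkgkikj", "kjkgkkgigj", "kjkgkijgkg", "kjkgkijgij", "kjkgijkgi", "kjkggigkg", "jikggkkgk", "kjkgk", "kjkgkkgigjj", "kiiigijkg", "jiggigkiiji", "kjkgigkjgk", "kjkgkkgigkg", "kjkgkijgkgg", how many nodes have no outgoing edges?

15

A leaf is a node with no children — equivalently, the end of a word that is not a proper prefix of any other stored word.
Those words: "jiggigkiiji", "jikggkkgk", "kiiigijii", "kiiigijkg", "kjkggigkg", "kjkgigkjgk", "kjkgijik", "kjkgijkgi", "kjkgkijgij", "kjkgkijgkgg", "kjkgkijgkjg", "kjkgkikjg", "kjkgkkgigjj", "kjkgkkgigkg", "kjkgkkiiiki"
Leaf count: 15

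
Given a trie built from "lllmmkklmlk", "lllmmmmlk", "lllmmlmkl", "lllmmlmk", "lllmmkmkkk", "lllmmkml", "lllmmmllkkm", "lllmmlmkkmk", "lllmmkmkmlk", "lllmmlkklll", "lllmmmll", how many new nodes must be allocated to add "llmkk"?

The longest prefix of "llmkk" already in the trie is "ll" (length 2).
Each of the 3 remaining characters creates one node.

3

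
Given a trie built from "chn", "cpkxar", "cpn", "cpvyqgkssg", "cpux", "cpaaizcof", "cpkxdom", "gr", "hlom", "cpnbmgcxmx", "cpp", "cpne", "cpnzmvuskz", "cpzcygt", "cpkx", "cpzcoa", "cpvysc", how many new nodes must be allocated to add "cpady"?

2

"cpa" is already a path in the trie; the remaining "dy" must be added.
So 5 − 3 = 2 new nodes.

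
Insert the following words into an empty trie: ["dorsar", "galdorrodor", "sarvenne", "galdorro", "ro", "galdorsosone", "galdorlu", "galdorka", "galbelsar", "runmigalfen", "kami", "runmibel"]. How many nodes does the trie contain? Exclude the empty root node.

Trace insertions, counting only characters that open a new branch:
  "dorsar" → 6 new (d, o, r, s, a, r)
  "galdorrodor" → 11 new (g, a, l, d, o, r, r, o, d, o, r)
  "sarvenne" → 8 new (s, a, r, v, e, n, n, e)
  "galdorro" → prefix "galdorro" already present; 0 new (none)
  "ro" → 2 new (r, o)
  "galdorsosone" → prefix "galdor" already present; 6 new (s, o, s, o, n, e)
  "galdorlu" → prefix "galdor" already present; 2 new (l, u)
  "galdorka" → prefix "galdor" already present; 2 new (k, a)
  "galbelsar" → prefix "gal" already present; 6 new (b, e, l, s, a, r)
  "runmigalfen" → prefix "r" already present; 10 new (u, n, m, i, g, a, l, f, e, n)
  "kami" → 4 new (k, a, m, i)
  "runmibel" → prefix "runmi" already present; 3 new (b, e, l)
Total nodes = 6 + 11 + 8 + 0 + 2 + 6 + 2 + 2 + 6 + 10 + 4 + 3 = 60

60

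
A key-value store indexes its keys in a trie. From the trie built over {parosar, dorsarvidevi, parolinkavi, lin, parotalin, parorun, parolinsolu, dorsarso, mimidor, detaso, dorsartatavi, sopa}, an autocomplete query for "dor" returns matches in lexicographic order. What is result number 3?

Filter for "dor…" and sort: "dorsarso", "dorsartatavi", "dorsarvidevi"
Position 3: dorsarvidevi

dorsarvidevi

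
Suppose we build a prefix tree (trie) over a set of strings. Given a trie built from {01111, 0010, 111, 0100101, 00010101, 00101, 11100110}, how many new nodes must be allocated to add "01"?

0

Every character of "01" already lies on an existing path (it is a prefix of some stored word).
No new nodes are needed: 0.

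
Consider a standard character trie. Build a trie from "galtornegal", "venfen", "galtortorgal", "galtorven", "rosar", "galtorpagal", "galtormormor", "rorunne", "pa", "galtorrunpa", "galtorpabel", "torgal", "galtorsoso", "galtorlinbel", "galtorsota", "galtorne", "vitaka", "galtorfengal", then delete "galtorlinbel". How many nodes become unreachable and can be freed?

6

Walk "galtorlinbel" from the leaf back toward the root, removing each node that no remaining word uses.
The suffix "linbel" (6 nodes) is used only by "galtorlinbel"; the node for "galtor" still has the child "n", so pruning stops there.
Nodes removed: 6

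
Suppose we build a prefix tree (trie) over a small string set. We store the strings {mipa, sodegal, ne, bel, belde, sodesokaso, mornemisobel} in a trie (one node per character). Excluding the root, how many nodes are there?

35

Count nodes per top-level branch (shared prefixes stored once):
  'b'-branch (bel, belde): 5 nodes
  'm'-branch (mipa, mornemisobel): 15 nodes
  'n'-branch (ne): 2 nodes
  's'-branch (sodegal, sodesokaso): 13 nodes
Sum: 35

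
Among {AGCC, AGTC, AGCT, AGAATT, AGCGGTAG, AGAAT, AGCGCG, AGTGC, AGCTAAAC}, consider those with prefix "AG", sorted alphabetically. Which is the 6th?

AGCT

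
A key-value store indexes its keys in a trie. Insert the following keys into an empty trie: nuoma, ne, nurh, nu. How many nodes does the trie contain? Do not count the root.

8

Trie structure (* marks end of a word):
(root)
└─ n
   ├─ e *
   └─ u *
      ├─ o
      │  └─ m
      │     └─ a *
      └─ r
         └─ h *
Counting every labelled node above: 8.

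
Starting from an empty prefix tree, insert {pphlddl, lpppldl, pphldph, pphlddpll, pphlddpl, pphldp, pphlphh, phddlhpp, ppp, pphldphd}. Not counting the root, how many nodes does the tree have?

Trie structure (* marks end of a word):
(root)
├─ l
│  └─ p
│     └─ p
│        └─ p
│           └─ l
│              └─ d
│                 └─ l *
└─ p
   ├─ h
   │  └─ d
   │     └─ d
   │        └─ l
   │           └─ h
   │              └─ p
   │                 └─ p *
   └─ p
      ├─ h
      │  └─ l
      │     ├─ d
      │     │  ├─ d
      │     │  │  ├─ l *
      │     │  │  └─ p
      │     │  │     └─ l *
      │     │  │        └─ l *
      │     │  └─ p *
      │     │     └─ h *
      │     │        └─ d *
      │     └─ p
      │        └─ h
      │           └─ h *
      └─ p *
Counting every labelled node above: 31.

31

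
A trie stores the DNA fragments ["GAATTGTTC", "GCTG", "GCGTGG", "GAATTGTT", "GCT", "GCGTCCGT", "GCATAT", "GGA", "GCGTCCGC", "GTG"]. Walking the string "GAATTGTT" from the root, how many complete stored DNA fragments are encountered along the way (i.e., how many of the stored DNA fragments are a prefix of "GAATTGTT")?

Traverse "GAATTGTT" character by character; count nodes along the way that are marked as word ends.
Prefixes of the query that are stored words: "GAATTGTT"
Count: 1

1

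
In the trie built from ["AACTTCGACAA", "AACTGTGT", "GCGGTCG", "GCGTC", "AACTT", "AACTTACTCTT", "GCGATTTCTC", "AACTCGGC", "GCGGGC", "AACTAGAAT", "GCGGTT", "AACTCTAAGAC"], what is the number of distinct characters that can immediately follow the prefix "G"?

1

Follow the path "G" to its node, then look at its outgoing edges.
Distinct next characters after "G": C.
That node has 1 child edge.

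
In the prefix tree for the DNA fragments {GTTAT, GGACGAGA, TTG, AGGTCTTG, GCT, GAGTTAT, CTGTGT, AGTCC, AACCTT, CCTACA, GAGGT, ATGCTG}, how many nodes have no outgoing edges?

Leaves are exactly the stored words that no other stored word extends.
Those words: "AACCTT", "AGGTCTTG", "AGTCC", "ATGCTG", "CCTACA", "CTGTGT", "GAGGT", "GAGTTAT", "GCT", "GGACGAGA", "GTTAT", "TTG"
Leaf count: 12

12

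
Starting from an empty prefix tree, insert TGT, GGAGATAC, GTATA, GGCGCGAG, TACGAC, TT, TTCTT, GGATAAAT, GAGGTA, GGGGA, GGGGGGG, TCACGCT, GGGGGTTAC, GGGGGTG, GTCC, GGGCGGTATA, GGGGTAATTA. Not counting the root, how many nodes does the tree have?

Trace insertions, counting only characters that open a new branch:
  "TGT" → 3 new (T, G, T)
  "GGAGATAC" → 8 new (G, G, A, G, A, T, A, C)
  "GTATA" → prefix "G" already present; 4 new (T, A, T, A)
  "GGCGCGAG" → prefix "GG" already present; 6 new (C, G, C, G, A, G)
  "TACGAC" → prefix "T" already present; 5 new (A, C, G, A, C)
  "TT" → prefix "T" already present; 1 new (T)
  "TTCTT" → prefix "TT" already present; 3 new (C, T, T)
  "GGATAAAT" → prefix "GGA" already present; 5 new (T, A, A, A, T)
  "GAGGTA" → prefix "G" already present; 5 new (A, G, G, T, A)
  "GGGGA" → prefix "GG" already present; 3 new (G, G, A)
  "GGGGGGG" → prefix "GGGG" already present; 3 new (G, G, G)
  "TCACGCT" → prefix "T" already present; 6 new (C, A, C, G, C, T)
  "GGGGGTTAC" → prefix "GGGGG" already present; 4 new (T, T, A, C)
  "GGGGGTG" → prefix "GGGGGT" already present; 1 new (G)
  "GTCC" → prefix "GT" already present; 2 new (C, C)
  "GGGCGGTATA" → prefix "GGG" already present; 7 new (C, G, G, T, A, T, A)
  "GGGGTAATTA" → prefix "GGGG" already present; 6 new (T, A, A, T, T, A)
Total nodes = 3 + 8 + 4 + 6 + 5 + 1 + 3 + 5 + 5 + 3 + 3 + 6 + 4 + 1 + 2 + 7 + 6 = 72

72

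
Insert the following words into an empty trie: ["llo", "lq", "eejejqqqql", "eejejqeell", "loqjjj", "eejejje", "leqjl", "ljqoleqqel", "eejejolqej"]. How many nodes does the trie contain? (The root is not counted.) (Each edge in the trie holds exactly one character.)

43

Insert word by word; a character creates a node only if that edge doesn't already exist:
  "llo" → 3 new (l, l, o)
  "lq" → prefix "l" already present; 1 new (q)
  "eejejqqqql" → 10 new (e, e, j, e, j, q, q, q, q, l)
  "eejejqeell" → prefix "eejejq" already present; 4 new (e, e, l, l)
  "loqjjj" → prefix "l" already present; 5 new (o, q, j, j, j)
  "eejejje" → prefix "eejej" already present; 2 new (j, e)
  "leqjl" → prefix "l" already present; 4 new (e, q, j, l)
  "ljqoleqqel" → prefix "l" already present; 9 new (j, q, o, l, e, q, q, e, l)
  "eejejolqej" → prefix "eejej" already present; 5 new (o, l, q, e, j)
Total nodes = 3 + 1 + 10 + 4 + 5 + 2 + 4 + 9 + 5 = 43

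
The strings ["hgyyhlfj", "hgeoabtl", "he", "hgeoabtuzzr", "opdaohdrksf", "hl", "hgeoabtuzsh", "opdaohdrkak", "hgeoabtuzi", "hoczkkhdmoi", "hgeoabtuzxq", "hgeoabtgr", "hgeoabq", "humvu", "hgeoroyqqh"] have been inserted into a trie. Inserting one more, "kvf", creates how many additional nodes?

"kvf" shares no prefix with any stored word, so all 3 characters open new nodes.
3 − 0 = 3 new nodes.

3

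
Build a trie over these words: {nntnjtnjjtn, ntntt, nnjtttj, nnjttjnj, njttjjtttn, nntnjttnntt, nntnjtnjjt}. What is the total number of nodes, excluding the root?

Trie structure (* marks end of a word):
(root)
└─ n
   ├─ j
   │  └─ t
   │     └─ t
   │        └─ j
   │           └─ j
   │              └─ t
   │                 └─ t
   │                    └─ t
   │                       └─ n *
   ├─ n
   │  ├─ j
   │  │  └─ t
   │  │     └─ t
   │  │        ├─ j
   │  │        │  └─ n
   │  │        │     └─ j *
   │  │        └─ t
   │  │           └─ j *
   │  └─ t
   │     └─ n
   │        └─ j
   │           └─ t
   │              ├─ n
   │              │  └─ j
   │              │     └─ j
   │              │        └─ t *
   │              │           └─ n *
   │              └─ t
   │                 └─ n
   │                    └─ n
   │                       └─ t
   │                          └─ t *
   └─ t
      └─ n
         └─ t
            └─ t *
Counting every labelled node above: 37.

37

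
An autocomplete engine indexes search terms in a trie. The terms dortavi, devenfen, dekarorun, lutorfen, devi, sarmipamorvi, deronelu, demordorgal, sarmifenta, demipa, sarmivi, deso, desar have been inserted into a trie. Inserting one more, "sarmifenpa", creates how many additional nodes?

2

The longest prefix of "sarmifenpa" already in the trie is "sarmifen" (length 8).
So 10 − 8 = 2 new nodes.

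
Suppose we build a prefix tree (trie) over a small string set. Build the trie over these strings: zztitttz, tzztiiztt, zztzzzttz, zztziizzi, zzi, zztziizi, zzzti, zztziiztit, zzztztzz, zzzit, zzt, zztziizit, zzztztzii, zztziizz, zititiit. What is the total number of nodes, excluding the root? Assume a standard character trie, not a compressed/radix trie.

Insert word by word; a character creates a node only if that edge doesn't already exist:
  "zztitttz" → 8 new (z, z, t, i, t, t, t, z)
  "tzztiiztt" → 9 new (t, z, z, t, i, i, z, t, t)
  "zztzzzttz" → prefix "zzt" already present; 6 new (z, z, z, t, t, z)
  "zztziizzi" → prefix "zztz" already present; 5 new (i, i, z, z, i)
  "zzi" → prefix "zz" already present; 1 new (i)
  "zztziizi" → prefix "zztziiz" already present; 1 new (i)
  "zzzti" → prefix "zz" already present; 3 new (z, t, i)
  "zztziiztit" → prefix "zztziiz" already present; 3 new (t, i, t)
  "zzztztzz" → prefix "zzzt" already present; 4 new (z, t, z, z)
  "zzzit" → prefix "zzz" already present; 2 new (i, t)
  "zzt" → prefix "zzt" already present; 0 new (none)
  "zztziizit" → prefix "zztziizi" already present; 1 new (t)
  "zzztztzii" → prefix "zzztztz" already present; 2 new (i, i)
  "zztziizz" → prefix "zztziizz" already present; 0 new (none)
  "zititiit" → prefix "z" already present; 7 new (i, t, i, t, i, i, t)
Total nodes = 8 + 9 + 6 + 5 + 1 + 1 + 3 + 3 + 4 + 2 + 0 + 1 + 2 + 0 + 7 = 52

52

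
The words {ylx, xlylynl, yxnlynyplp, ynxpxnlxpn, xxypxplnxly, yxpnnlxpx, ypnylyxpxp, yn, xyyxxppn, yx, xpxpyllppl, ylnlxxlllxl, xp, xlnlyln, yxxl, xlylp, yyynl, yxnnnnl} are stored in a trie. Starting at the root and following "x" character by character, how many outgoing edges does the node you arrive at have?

Walk "x" from the root, arriving at one node.
Distinct next characters after "x": l, p, x, y.
That node has 4 child edges.

4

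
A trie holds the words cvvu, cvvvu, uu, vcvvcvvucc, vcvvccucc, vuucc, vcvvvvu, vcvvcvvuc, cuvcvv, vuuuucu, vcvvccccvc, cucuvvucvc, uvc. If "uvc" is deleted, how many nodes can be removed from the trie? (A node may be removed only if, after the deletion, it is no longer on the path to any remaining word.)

After clearing the end-marker at "uvc", prune upward until reaching a node still needed by another word.
The suffix "vc" (2 nodes) is used only by "uvc"; the node for "u" still has the child "u", so pruning stops there.
Nodes removed: 2

2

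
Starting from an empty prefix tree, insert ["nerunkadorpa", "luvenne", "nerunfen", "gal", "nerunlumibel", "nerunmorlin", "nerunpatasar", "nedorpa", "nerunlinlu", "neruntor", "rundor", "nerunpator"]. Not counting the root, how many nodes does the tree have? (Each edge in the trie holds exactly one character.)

65

Insert word by word; a character creates a node only if that edge doesn't already exist:
  "nerunkadorpa" → 12 new (n, e, r, u, n, k, a, d, o, r, p, a)
  "luvenne" → 7 new (l, u, v, e, n, n, e)
  "nerunfen" → prefix "nerun" already present; 3 new (f, e, n)
  "gal" → 3 new (g, a, l)
  "nerunlumibel" → prefix "nerun" already present; 7 new (l, u, m, i, b, e, l)
  "nerunmorlin" → prefix "nerun" already present; 6 new (m, o, r, l, i, n)
  "nerunpatasar" → prefix "nerun" already present; 7 new (p, a, t, a, s, a, r)
  "nedorpa" → prefix "ne" already present; 5 new (d, o, r, p, a)
  "nerunlinlu" → prefix "nerunl" already present; 4 new (i, n, l, u)
  "neruntor" → prefix "nerun" already present; 3 new (t, o, r)
  "rundor" → 6 new (r, u, n, d, o, r)
  "nerunpator" → prefix "nerunpat" already present; 2 new (o, r)
Total nodes = 12 + 7 + 3 + 3 + 7 + 6 + 7 + 5 + 4 + 3 + 6 + 2 = 65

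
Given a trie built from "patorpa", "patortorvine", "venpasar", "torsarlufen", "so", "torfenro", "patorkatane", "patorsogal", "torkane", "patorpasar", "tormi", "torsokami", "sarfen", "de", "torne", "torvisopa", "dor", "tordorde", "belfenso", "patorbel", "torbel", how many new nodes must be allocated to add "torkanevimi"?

"torkane" is already a path in the trie; the remaining "vimi" must be added.
Each of the 4 remaining characters creates one node.

4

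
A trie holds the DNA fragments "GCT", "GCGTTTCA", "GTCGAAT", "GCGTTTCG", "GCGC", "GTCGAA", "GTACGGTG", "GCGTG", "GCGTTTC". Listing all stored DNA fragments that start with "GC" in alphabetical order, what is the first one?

DFS of the "GC" subtree visits, in order: "GCGC", "GCGTG", "GCGTTTC", "GCGTTTCA", "GCGTTTCG", "GCT"
Position 1: GCGC

GCGC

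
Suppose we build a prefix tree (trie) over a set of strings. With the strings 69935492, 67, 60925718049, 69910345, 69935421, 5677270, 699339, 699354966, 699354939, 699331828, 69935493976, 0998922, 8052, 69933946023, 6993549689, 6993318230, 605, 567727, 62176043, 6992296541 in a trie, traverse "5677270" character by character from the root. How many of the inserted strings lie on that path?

Walk "5677270" from the root; an end-of-word marker is hit whenever a stored word is a prefix of "5677270".
Prefixes of the query that are stored words: "567727", "5677270"
Count: 2

2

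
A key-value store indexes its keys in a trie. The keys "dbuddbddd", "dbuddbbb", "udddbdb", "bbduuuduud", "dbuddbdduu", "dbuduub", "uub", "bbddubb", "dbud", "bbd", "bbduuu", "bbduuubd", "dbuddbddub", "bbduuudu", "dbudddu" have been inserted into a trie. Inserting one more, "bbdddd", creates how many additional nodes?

2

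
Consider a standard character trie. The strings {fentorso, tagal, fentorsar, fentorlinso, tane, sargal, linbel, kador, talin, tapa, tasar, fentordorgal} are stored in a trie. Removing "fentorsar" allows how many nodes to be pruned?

2

After clearing the end-marker at "fentorsar", prune upward until reaching a node still needed by another word.
The suffix "ar" (2 nodes) is used only by "fentorsar"; the node for "fentors" still has the child "o", so pruning stops there.
Nodes removed: 2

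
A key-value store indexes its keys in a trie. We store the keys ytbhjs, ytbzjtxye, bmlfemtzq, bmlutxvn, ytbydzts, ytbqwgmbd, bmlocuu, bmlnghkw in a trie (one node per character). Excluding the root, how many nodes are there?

Insert word by word; a character creates a node only if that edge doesn't already exist:
  "ytbhjs" → 6 new (y, t, b, h, j, s)
  "ytbzjtxye" → prefix "ytb" already present; 6 new (z, j, t, x, y, e)
  "bmlfemtzq" → 9 new (b, m, l, f, e, m, t, z, q)
  "bmlutxvn" → prefix "bml" already present; 5 new (u, t, x, v, n)
  "ytbydzts" → prefix "ytb" already present; 5 new (y, d, z, t, s)
  "ytbqwgmbd" → prefix "ytb" already present; 6 new (q, w, g, m, b, d)
  "bmlocuu" → prefix "bml" already present; 4 new (o, c, u, u)
  "bmlnghkw" → prefix "bml" already present; 5 new (n, g, h, k, w)
Total nodes = 6 + 6 + 9 + 5 + 5 + 6 + 4 + 5 = 46

46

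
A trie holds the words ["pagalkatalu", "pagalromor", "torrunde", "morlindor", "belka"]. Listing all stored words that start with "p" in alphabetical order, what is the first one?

pagalkatalu

Words with prefix "p", in lexicographic order: "pagalkatalu", "pagalromor"
Position 1: pagalkatalu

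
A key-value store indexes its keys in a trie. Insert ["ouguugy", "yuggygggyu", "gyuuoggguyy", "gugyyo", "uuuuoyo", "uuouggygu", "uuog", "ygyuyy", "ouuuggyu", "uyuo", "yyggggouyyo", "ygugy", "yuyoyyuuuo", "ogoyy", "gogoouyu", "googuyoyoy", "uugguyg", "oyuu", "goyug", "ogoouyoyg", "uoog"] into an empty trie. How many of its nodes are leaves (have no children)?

21

Leaves are exactly the stored words that no other stored word extends.
Those words: "gogoouyu", "googuyoyoy", "goyug", "gugyyo", "gyuuoggguyy", "ogoouyoyg", "ogoyy", "ouguugy", "ouuuggyu", "oyuu", "uoog", "uugguyg", "uuog", "uuouggygu", "uuuuoyo", "uyuo", "ygugy", "ygyuyy", "yuggygggyu", "yuyoyyuuuo", "yyggggouyyo"
Leaf count: 21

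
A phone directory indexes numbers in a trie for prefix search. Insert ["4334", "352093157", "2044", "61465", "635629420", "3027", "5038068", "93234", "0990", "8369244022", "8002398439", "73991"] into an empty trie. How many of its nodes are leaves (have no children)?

A leaf is a node with no children — equivalently, the end of a word that is not a proper prefix of any other stored word.
Those words: "0990", "2044", "3027", "352093157", "4334", "5038068", "61465", "635629420", "73991", "8002398439", "8369244022", "93234"
Leaf count: 12

12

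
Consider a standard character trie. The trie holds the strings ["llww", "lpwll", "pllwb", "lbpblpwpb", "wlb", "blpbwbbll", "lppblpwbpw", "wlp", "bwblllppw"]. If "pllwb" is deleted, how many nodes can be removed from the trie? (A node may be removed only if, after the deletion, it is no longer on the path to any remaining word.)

After clearing the end-marker at "pllwb", prune upward until reaching a node still needed by another word.
No other word shares any prefix with "pllwb", so all 5 of its nodes go.
Nodes removed: 5

5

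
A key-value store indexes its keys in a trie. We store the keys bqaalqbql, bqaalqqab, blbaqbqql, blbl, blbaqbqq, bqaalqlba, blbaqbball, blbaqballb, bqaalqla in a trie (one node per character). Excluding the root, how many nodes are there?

33

Count nodes per top-level branch (shared prefixes stored once):
  'b'-branch (blbaqballb, blbaqbball, blbaqbqq, blbaqbqql, blbl, bqaalqbql, bqaalqla, bqaalqlba, bqaalqqab): 33 nodes
Sum: 33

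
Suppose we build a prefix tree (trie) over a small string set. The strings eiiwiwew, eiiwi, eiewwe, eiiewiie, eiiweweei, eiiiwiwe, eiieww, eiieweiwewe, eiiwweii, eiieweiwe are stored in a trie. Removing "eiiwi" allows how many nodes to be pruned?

Walk "eiiwi" from the leaf back toward the root, removing each node that no remaining word uses.
Every node on "eiiwi" is still needed (e.g. by "eiiwiwew"), so nothing is freed.
Nodes removed: 0

0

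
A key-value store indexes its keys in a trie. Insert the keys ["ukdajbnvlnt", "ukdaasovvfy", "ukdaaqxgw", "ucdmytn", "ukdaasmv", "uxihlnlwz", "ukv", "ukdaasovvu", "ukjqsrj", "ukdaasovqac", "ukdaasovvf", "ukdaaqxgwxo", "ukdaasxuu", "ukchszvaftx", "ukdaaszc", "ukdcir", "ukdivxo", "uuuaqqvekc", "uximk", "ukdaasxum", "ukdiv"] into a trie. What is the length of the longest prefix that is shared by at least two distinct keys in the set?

10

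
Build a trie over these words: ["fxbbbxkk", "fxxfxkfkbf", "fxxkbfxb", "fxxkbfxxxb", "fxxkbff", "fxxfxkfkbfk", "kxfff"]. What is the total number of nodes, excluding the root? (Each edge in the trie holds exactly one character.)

Insert word by word; a character creates a node only if that edge doesn't already exist:
  "fxbbbxkk" → 8 new (f, x, b, b, b, x, k, k)
  "fxxfxkfkbf" → prefix "fx" already present; 8 new (x, f, x, k, f, k, b, f)
  "fxxkbfxb" → prefix "fxx" already present; 5 new (k, b, f, x, b)
  "fxxkbfxxxb" → prefix "fxxkbfx" already present; 3 new (x, x, b)
  "fxxkbff" → prefix "fxxkbf" already present; 1 new (f)
  "fxxfxkfkbfk" → prefix "fxxfxkfkbf" already present; 1 new (k)
  "kxfff" → 5 new (k, x, f, f, f)
Total nodes = 8 + 8 + 5 + 3 + 1 + 1 + 5 = 31

31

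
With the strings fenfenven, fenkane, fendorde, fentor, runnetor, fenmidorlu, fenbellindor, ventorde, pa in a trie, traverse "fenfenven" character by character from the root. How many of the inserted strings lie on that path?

Traverse "fenfenven" character by character; count nodes along the way that are marked as word ends.
Prefixes of the query that are stored words: "fenfenven"
Count: 1

1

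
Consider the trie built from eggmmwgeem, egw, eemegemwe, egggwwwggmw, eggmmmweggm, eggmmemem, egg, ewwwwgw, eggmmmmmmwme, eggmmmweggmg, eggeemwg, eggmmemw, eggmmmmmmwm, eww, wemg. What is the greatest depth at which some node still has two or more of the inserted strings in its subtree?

11

Equivalently: take the maximum, over all pairs, of their longest common prefix length.
e.g. "eggmmmmmmwm" and "eggmmmmmmwme" share the prefix "eggmmmmmmwm" of length 11; no pair shares a longer one.
Longest shared-prefix length: 11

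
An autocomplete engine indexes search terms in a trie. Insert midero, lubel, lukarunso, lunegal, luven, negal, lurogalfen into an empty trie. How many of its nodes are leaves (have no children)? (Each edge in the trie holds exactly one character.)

Leaves are exactly the stored words that no other stored word extends.
Those words: "lubel", "lukarunso", "lunegal", "lurogalfen", "luven", "midero", "negal"
Leaf count: 7

7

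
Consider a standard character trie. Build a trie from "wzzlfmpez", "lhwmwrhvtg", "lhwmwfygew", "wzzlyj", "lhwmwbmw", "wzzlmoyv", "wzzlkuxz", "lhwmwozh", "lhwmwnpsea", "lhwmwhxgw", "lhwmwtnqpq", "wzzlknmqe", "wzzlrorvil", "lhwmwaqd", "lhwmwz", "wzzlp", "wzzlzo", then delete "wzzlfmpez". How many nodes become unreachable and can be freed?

After clearing the end-marker at "wzzlfmpez", prune upward until reaching a node still needed by another word.
The suffix "fmpez" (5 nodes) is used only by "wzzlfmpez"; the node for "wzzl" still has the child "y", so pruning stops there.
Nodes removed: 5

5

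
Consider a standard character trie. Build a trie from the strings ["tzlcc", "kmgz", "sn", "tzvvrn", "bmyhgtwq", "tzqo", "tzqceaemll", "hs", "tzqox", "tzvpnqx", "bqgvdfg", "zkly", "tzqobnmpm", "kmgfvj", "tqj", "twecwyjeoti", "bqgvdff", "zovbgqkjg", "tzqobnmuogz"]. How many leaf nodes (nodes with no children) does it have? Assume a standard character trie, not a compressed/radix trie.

Leaves are exactly the stored words that no other stored word extends.
Those words: "bmyhgtwq", "bqgvdff", "bqgvdfg", "hs", "kmgfvj", "kmgz", "sn", "tqj", "twecwyjeoti", "tzlcc", "tzqceaemll", "tzqobnmpm", "tzqobnmuogz", "tzqox", "tzvpnqx", "tzvvrn", "zkly", "zovbgqkjg"
Leaf count: 18

18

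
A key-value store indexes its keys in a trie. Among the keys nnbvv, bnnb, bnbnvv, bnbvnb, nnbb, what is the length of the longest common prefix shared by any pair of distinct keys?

The deepest shared node is where two words last agree before diverging.
e.g. "bnbnvv" and "bnbvnb" share the prefix "bnb" of length 3; no pair shares a longer one.
Longest shared-prefix length: 3

3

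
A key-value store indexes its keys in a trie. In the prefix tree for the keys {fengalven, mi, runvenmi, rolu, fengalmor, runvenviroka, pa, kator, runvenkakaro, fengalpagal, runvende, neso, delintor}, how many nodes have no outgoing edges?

13

Leaves are exactly the stored words that no other stored word extends.
Those words: "delintor", "fengalmor", "fengalpagal", "fengalven", "kator", "mi", "neso", "pa", "rolu", "runvende", "runvenkakaro", "runvenmi", "runvenviroka"
Leaf count: 13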